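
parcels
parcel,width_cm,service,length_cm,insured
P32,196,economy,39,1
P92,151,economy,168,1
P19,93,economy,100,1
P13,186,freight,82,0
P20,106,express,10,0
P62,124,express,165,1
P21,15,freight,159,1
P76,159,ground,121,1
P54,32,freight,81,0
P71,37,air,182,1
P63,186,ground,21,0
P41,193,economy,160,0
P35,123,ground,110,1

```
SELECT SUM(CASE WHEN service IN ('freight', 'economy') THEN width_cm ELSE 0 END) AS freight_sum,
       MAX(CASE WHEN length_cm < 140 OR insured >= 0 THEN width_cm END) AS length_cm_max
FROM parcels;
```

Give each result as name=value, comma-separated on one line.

freight_sum=866, length_cm_max=196

[freight_sum: service IN ('freight', 'economy')]
parcel=P32: ✓ → 196
parcel=P92: ✓ → 151
parcel=P19: ✓ → 93
parcel=P13: ✓ → 186
parcel=P20: ✗
parcel=P62: ✗
parcel=P21: ✓ → 15
parcel=P76: ✗
parcel=P54: ✓ → 32
parcel=P71: ✗
parcel=P63: ✗
parcel=P41: ✓ → 193
parcel=P35: ✗
freight_sum = 196 + 151 + 93 + 186 + 15 + 32 + 193 = 866
—
[length_cm_max: length_cm < 140 OR insured >= 0]
parcel=P32: ✓ → 196
parcel=P92: ✓ → 151
parcel=P19: ✓ → 93
parcel=P13: ✓ → 186
parcel=P20: ✓ → 106
parcel=P62: ✓ → 124
parcel=P21: ✓ → 15
parcel=P76: ✓ → 159
parcel=P54: ✓ → 32
parcel=P71: ✓ → 37
parcel=P63: ✓ → 186
parcel=P41: ✓ → 193
parcel=P35: ✓ → 123
length_cm_max = MAX(196, 151, 93, 186, 106, 124, 15, 159, 32, 37, 186, 193, 123) = 196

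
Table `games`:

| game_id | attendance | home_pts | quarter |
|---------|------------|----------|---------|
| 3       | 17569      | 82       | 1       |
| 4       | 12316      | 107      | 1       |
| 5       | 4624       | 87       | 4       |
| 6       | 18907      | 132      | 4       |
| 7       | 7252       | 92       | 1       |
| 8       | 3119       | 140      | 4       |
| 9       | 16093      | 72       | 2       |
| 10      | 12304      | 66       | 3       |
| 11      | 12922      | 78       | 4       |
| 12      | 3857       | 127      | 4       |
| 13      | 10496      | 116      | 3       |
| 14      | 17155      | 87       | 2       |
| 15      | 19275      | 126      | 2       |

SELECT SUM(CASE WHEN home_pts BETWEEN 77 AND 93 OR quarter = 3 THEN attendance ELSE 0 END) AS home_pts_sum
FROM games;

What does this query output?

game_id=3: ✓ → 17569
game_id=4: ✗
game_id=5: ✓ → 4624
game_id=6: ✗
game_id=7: ✓ → 7252
game_id=8: ✗
game_id=9: ✗
game_id=10: ✓ → 12304
game_id=11: ✓ → 12922
game_id=12: ✗
game_id=13: ✓ → 10496
game_id=14: ✓ → 17155
game_id=15: ✗
home_pts_sum = 17569 + 4624 + 7252 + 12304 + 12922 + 10496 + 17155 = 82322

82322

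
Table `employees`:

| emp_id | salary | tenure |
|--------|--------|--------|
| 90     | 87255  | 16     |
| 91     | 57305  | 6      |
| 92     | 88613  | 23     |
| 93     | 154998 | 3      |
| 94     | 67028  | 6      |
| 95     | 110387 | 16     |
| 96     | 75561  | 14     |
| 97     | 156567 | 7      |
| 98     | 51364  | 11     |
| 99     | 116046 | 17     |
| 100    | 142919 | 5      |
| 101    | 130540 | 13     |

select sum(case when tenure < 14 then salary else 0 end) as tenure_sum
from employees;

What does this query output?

emp_id=90: ✗
emp_id=91: ✓ → 57305
emp_id=92: ✗
emp_id=93: ✓ → 154998
emp_id=94: ✓ → 67028
emp_id=95: ✗
emp_id=96: ✗
emp_id=97: ✓ → 156567
emp_id=98: ✓ → 51364
emp_id=99: ✗
emp_id=100: ✓ → 142919
emp_id=101: ✓ → 130540
tenure_sum = 57305 + 154998 + 67028 + 156567 + 51364 + 142919 + 130540 = 760721

760721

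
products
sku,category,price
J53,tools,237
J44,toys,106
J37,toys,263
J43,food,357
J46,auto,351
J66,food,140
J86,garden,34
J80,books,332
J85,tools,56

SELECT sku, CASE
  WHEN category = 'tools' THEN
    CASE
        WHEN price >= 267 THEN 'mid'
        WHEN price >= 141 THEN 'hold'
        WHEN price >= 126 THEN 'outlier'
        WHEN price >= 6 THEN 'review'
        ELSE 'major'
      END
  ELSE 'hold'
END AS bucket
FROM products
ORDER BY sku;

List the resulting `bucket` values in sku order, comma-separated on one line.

hold, hold, hold, hold, hold, hold, hold, review, hold

sku=J37: category='toys' → outer ELSE → hold
sku=J43: category='food' → outer ELSE → hold
sku=J44: category='toys' → outer ELSE → hold
sku=J46: category='auto' → outer ELSE → hold
sku=J53: category='tools' → inner[price >= 141] → hold
sku=J66: category='food' → outer ELSE → hold
sku=J80: category='books' → outer ELSE → hold
sku=J85: category='tools' → inner[price >= 6] → review
sku=J86: category='garden' → outer ELSE → hold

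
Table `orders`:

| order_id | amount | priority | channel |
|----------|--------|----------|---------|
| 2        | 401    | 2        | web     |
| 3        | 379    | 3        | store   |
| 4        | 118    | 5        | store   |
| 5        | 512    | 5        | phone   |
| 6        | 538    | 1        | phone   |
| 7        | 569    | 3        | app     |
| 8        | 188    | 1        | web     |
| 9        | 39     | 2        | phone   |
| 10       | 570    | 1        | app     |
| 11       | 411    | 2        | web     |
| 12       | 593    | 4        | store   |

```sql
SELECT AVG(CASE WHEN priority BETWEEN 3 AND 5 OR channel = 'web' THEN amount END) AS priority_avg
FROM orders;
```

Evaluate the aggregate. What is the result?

396.375

order_id=2: ✓ → 401
order_id=3: ✓ → 379
order_id=4: ✓ → 118
order_id=5: ✓ → 512
order_id=6: ✗
order_id=7: ✓ → 569
order_id=8: ✓ → 188
order_id=9: ✗
order_id=10: ✗
order_id=11: ✓ → 411
order_id=12: ✓ → 593
priority_avg = (401 + 379 + 118 + 512 + 569 + 188 + 411 + 593) / 8 = 396.375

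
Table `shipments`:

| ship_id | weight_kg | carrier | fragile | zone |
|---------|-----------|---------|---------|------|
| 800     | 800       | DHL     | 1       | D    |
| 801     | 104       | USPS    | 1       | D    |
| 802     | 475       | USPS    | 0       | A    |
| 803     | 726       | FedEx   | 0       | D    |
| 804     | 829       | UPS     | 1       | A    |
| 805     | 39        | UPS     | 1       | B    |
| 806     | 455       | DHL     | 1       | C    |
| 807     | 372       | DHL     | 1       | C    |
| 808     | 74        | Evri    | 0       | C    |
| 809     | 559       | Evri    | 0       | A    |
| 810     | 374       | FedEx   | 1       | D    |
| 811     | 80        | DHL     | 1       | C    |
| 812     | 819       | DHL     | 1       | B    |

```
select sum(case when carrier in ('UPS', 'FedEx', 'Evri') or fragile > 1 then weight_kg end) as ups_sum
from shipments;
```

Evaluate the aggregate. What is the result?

ship_id=800: ✗
ship_id=801: ✗
ship_id=802: ✗
ship_id=803: ✓ → 726
ship_id=804: ✓ → 829
ship_id=805: ✓ → 39
ship_id=806: ✗
ship_id=807: ✗
ship_id=808: ✓ → 74
ship_id=809: ✓ → 559
ship_id=810: ✓ → 374
ship_id=811: ✗
ship_id=812: ✗
ups_sum = 726 + 829 + 39 + 74 + 559 + 374 = 2601

2601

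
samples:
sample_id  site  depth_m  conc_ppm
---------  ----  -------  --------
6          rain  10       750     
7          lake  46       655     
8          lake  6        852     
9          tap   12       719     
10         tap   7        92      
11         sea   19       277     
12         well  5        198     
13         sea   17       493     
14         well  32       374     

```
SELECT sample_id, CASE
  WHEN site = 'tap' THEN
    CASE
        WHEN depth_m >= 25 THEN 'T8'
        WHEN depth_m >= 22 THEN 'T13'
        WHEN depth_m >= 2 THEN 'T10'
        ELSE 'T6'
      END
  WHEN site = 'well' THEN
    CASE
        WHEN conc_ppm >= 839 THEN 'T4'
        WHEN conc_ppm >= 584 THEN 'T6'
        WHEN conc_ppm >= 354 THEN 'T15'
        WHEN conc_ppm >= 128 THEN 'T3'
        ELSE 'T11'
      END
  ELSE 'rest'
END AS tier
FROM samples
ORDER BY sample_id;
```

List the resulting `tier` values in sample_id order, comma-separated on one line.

sample_id=6: site='rain' → outer ELSE → rest
sample_id=7: site='lake' → outer ELSE → rest
sample_id=8: site='lake' → outer ELSE → rest
sample_id=9: site='tap' → inner[depth_m >= 2] → T10
sample_id=10: site='tap' → inner[depth_m >= 2] → T10
sample_id=11: site='sea' → outer ELSE → rest
sample_id=12: site='well' → inner[conc_ppm >= 128] → T3
sample_id=13: site='sea' → outer ELSE → rest
sample_id=14: site='well' → inner[conc_ppm >= 354] → T15

rest, rest, rest, T10, T10, rest, T3, rest, T15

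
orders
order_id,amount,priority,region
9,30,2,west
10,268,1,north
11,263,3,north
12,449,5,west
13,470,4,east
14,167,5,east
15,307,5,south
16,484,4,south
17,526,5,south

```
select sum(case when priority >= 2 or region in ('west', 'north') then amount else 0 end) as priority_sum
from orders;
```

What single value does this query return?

order_id=9: ✓ → 30
order_id=10: ✓ → 268
order_id=11: ✓ → 263
order_id=12: ✓ → 449
order_id=13: ✓ → 470
order_id=14: ✓ → 167
order_id=15: ✓ → 307
order_id=16: ✓ → 484
order_id=17: ✓ → 526
priority_sum = 30 + 268 + 263 + 449 + 470 + 167 + 307 + 484 + 526 = 2964

2964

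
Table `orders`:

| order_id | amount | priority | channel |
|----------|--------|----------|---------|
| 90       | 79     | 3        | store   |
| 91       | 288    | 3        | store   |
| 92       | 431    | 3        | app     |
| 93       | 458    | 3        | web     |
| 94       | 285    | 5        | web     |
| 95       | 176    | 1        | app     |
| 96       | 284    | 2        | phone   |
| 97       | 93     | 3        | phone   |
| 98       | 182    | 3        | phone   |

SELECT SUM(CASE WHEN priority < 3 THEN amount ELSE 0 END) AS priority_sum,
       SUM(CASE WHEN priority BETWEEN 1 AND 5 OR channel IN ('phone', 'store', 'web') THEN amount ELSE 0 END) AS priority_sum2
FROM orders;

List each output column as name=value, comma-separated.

[priority_sum: priority < 3]
order_id=90: ✗
order_id=91: ✗
order_id=92: ✗
order_id=93: ✗
order_id=94: ✗
order_id=95: ✓ → 176
order_id=96: ✓ → 284
order_id=97: ✗
order_id=98: ✗
priority_sum = 176 + 284 = 460
—
[priority_sum2: priority BETWEEN 1 AND 5 OR channel IN ('phone', 'store', 'web')]
order_id=90: ✓ → 79
order_id=91: ✓ → 288
order_id=92: ✓ → 431
order_id=93: ✓ → 458
order_id=94: ✓ → 285
order_id=95: ✓ → 176
order_id=96: ✓ → 284
order_id=97: ✓ → 93
order_id=98: ✓ → 182
priority_sum2 = 79 + 288 + 431 + 458 + 285 + 176 + 284 + 93 + 182 = 2276

priority_sum=460, priority_sum2=2276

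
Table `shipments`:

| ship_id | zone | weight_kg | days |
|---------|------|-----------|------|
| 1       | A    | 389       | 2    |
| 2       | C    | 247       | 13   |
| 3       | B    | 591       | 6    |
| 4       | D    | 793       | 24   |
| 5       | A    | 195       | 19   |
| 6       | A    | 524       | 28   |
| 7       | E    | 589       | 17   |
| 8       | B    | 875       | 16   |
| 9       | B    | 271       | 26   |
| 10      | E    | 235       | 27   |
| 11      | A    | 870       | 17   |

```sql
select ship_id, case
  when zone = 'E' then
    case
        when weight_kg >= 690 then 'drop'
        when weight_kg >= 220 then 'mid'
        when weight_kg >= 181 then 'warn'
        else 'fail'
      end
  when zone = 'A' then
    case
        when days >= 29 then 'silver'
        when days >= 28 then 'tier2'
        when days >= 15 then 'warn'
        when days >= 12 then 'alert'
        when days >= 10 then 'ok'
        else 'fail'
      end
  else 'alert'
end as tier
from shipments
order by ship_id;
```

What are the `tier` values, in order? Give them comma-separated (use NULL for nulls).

fail, alert, alert, alert, warn, tier2, mid, alert, alert, mid, warn

ship_id=1: zone='A' → inner[ELSE] → fail
ship_id=2: zone='C' → outer ELSE → alert
ship_id=3: zone='B' → outer ELSE → alert
ship_id=4: zone='D' → outer ELSE → alert
ship_id=5: zone='A' → inner[days >= 15] → warn
ship_id=6: zone='A' → inner[days >= 28] → tier2
ship_id=7: zone='E' → inner[weight_kg >= 220] → mid
ship_id=8: zone='B' → outer ELSE → alert
ship_id=9: zone='B' → outer ELSE → alert
ship_id=10: zone='E' → inner[weight_kg >= 220] → mid
ship_id=11: zone='A' → inner[days >= 15] → warn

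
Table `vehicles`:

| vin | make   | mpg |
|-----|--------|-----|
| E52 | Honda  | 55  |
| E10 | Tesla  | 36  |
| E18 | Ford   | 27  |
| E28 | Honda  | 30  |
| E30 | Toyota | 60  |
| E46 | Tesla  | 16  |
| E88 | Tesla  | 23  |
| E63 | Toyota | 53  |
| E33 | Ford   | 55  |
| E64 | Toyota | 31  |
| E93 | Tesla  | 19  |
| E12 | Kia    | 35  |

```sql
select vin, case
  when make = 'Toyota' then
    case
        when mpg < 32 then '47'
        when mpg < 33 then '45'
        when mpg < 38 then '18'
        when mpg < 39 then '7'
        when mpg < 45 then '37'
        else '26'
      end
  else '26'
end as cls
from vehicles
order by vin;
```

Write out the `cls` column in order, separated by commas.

vin=E10: make='Tesla' → outer ELSE → 26
vin=E12: make='Kia' → outer ELSE → 26
vin=E18: make='Ford' → outer ELSE → 26
vin=E28: make='Honda' → outer ELSE → 26
vin=E30: make='Toyota' → inner[ELSE] → 26
vin=E33: make='Ford' → outer ELSE → 26
vin=E46: make='Tesla' → outer ELSE → 26
vin=E52: make='Honda' → outer ELSE → 26
vin=E63: make='Toyota' → inner[ELSE] → 26
vin=E64: make='Toyota' → inner[mpg < 32] → 47
vin=E88: make='Tesla' → outer ELSE → 26
vin=E93: make='Tesla' → outer ELSE → 26

26, 26, 26, 26, 26, 26, 26, 26, 26, 47, 26, 26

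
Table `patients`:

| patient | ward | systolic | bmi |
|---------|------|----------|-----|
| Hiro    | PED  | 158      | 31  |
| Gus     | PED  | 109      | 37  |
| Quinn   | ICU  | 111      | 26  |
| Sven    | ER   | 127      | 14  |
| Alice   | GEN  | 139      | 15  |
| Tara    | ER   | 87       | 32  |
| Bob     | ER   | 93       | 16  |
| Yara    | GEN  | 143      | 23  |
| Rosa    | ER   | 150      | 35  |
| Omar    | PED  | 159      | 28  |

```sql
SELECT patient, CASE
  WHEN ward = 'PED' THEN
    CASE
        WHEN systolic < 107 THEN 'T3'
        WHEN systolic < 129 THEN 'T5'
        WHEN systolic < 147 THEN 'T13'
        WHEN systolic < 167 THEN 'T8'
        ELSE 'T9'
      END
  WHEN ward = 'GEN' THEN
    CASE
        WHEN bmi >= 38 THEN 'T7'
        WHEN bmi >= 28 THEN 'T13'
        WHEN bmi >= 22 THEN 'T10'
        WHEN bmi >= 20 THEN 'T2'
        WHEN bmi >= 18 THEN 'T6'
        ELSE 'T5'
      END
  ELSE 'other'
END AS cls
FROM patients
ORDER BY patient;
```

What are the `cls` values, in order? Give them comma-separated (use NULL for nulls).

T5, other, T5, T8, T8, other, other, other, other, T10

patient=Alice: ward='GEN' → inner[ELSE] → T5
patient=Bob: ward='ER' → outer ELSE → other
patient=Gus: ward='PED' → inner[systolic < 129] → T5
patient=Hiro: ward='PED' → inner[systolic < 167] → T8
patient=Omar: ward='PED' → inner[systolic < 167] → T8
patient=Quinn: ward='ICU' → outer ELSE → other
patient=Rosa: ward='ER' → outer ELSE → other
patient=Sven: ward='ER' → outer ELSE → other
patient=Tara: ward='ER' → outer ELSE → other
patient=Yara: ward='GEN' → inner[bmi >= 22] → T10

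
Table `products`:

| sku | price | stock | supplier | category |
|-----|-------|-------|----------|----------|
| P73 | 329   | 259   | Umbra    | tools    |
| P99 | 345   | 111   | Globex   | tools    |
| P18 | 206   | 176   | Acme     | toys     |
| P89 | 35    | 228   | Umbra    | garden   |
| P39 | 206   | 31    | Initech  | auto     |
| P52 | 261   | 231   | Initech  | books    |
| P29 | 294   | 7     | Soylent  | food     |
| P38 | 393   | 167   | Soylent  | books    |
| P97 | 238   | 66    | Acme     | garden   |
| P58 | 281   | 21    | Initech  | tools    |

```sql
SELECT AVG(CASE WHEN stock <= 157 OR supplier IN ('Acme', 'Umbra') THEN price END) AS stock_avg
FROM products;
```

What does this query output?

241.75

sku=P73: ✓ → 329
sku=P99: ✓ → 345
sku=P18: ✓ → 206
sku=P89: ✓ → 35
sku=P39: ✓ → 206
sku=P52: ✗
sku=P29: ✓ → 294
sku=P38: ✗
sku=P97: ✓ → 238
sku=P58: ✓ → 281
stock_avg = (329 + 345 + 206 + 35 + 206 + 294 + 238 + 281) / 8 = 241.75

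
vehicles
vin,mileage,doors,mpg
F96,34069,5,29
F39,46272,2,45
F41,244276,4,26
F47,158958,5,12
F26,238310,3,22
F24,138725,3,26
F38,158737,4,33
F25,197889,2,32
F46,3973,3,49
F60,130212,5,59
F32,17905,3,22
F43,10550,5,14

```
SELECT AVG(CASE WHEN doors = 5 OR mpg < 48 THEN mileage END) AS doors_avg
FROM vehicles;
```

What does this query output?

vin=F96: ✓ → 34069
vin=F39: ✓ → 46272
vin=F41: ✓ → 244276
vin=F47: ✓ → 158958
vin=F26: ✓ → 238310
vin=F24: ✓ → 138725
vin=F38: ✓ → 158737
vin=F25: ✓ → 197889
vin=F46: ✗
vin=F60: ✓ → 130212
vin=F32: ✓ → 17905
vin=F43: ✓ → 10550
doors_avg = (34069 + 46272 + 244276 + 158958 + 238310 + 138725 + 158737 + 197889 + 130212 + 17905 + 10550) / 11 = 125082.0909090909

125082.0909090909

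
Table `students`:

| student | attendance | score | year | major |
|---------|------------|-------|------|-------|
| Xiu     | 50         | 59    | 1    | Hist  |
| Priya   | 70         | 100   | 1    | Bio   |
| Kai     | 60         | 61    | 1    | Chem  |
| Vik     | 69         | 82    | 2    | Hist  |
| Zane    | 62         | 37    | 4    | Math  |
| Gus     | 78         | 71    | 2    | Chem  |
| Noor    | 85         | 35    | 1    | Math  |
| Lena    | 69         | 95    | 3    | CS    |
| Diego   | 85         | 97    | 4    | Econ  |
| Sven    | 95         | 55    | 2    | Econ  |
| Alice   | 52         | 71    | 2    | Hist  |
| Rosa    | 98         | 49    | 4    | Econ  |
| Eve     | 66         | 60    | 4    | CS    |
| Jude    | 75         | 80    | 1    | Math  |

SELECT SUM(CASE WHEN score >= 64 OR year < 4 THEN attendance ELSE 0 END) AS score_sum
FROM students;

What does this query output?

student=Xiu: ✓ → 50
student=Priya: ✓ → 70
student=Kai: ✓ → 60
student=Vik: ✓ → 69
student=Zane: ✗
student=Gus: ✓ → 78
student=Noor: ✓ → 85
student=Lena: ✓ → 69
student=Diego: ✓ → 85
student=Sven: ✓ → 95
student=Alice: ✓ → 52
student=Rosa: ✗
student=Eve: ✗
student=Jude: ✓ → 75
score_sum = 50 + 70 + 60 + 69 + 78 + 85 + 69 + 85 + 95 + 52 + 75 = 788

788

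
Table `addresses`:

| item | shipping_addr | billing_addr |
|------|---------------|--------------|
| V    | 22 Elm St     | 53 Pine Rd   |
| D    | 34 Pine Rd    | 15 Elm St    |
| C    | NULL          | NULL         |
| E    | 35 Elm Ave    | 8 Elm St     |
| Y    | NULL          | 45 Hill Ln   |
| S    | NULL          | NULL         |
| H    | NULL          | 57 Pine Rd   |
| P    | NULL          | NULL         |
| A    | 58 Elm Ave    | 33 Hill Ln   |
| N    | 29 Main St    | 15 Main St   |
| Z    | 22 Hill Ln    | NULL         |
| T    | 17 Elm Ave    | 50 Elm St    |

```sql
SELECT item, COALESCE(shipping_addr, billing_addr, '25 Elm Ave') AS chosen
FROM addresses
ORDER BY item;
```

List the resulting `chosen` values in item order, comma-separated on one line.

58 Elm Ave, 25 Elm Ave, 34 Pine Rd, 35 Elm Ave, 57 Pine Rd, 29 Main St, 25 Elm Ave, 25 Elm Ave, 17 Elm Ave, 22 Elm St, 45 Hill Ln, 22 Hill Ln

item=A: shipping_addr=58 Elm Ave → 58 Elm Ave
item=C: shipping_addr=NULL, billing_addr=NULL, → literal 25 Elm Ave → 25 Elm Ave
item=D: shipping_addr=34 Pine Rd → 34 Pine Rd
item=E: shipping_addr=35 Elm Ave → 35 Elm Ave
item=H: shipping_addr=NULL, billing_addr=57 Pine Rd → 57 Pine Rd
item=N: shipping_addr=29 Main St → 29 Main St
item=P: shipping_addr=NULL, billing_addr=NULL, → literal 25 Elm Ave → 25 Elm Ave
item=S: shipping_addr=NULL, billing_addr=NULL, → literal 25 Elm Ave → 25 Elm Ave
item=T: shipping_addr=17 Elm Ave → 17 Elm Ave
item=V: shipping_addr=22 Elm St → 22 Elm St
item=Y: shipping_addr=NULL, billing_addr=45 Hill Ln → 45 Hill Ln
item=Z: shipping_addr=22 Hill Ln → 22 Hill Ln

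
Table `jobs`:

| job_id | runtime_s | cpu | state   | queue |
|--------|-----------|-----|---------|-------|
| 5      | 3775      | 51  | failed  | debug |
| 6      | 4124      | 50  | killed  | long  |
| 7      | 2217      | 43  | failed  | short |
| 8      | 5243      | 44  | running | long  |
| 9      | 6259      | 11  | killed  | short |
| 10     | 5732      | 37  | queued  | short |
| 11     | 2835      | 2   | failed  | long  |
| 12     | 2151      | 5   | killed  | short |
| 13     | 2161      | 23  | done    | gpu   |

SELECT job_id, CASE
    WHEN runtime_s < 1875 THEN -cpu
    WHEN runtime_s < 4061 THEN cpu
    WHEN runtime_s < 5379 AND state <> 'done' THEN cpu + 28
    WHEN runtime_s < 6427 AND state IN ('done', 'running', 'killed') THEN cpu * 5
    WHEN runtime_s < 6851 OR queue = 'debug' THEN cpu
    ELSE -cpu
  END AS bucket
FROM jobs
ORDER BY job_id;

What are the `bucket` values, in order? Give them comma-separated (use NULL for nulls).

job_id=5: runtime_s < 4061 → 51
job_id=6: runtime_s < 5379 AND state <> 'done' → 78
job_id=7: runtime_s < 4061 → 43
job_id=8: runtime_s < 5379 AND state <> 'done' → 72
job_id=9: runtime_s < 6427 AND state IN ('done', 'running', 'killed') → 55
job_id=10: runtime_s < 6851 OR queue = 'debug' → 37
job_id=11: runtime_s < 4061 → 2
job_id=12: runtime_s < 4061 → 5
job_id=13: runtime_s < 4061 → 23

51, 78, 43, 72, 55, 37, 2, 5, 23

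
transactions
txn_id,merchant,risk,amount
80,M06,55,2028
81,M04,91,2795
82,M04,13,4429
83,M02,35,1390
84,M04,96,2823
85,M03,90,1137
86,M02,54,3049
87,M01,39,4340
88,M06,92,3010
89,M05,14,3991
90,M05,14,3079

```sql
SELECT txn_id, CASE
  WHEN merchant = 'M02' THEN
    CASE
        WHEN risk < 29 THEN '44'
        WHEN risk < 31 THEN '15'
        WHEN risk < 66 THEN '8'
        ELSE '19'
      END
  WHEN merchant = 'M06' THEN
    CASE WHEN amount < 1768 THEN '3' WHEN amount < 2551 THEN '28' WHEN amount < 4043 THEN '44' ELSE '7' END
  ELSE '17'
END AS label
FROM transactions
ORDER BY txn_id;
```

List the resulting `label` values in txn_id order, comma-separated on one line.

28, 17, 17, 8, 17, 17, 8, 17, 44, 17, 17

txn_id=80: merchant='M06' → inner[amount < 2551] → 28
txn_id=81: merchant='M04' → outer ELSE → 17
txn_id=82: merchant='M04' → outer ELSE → 17
txn_id=83: merchant='M02' → inner[risk < 66] → 8
txn_id=84: merchant='M04' → outer ELSE → 17
txn_id=85: merchant='M03' → outer ELSE → 17
txn_id=86: merchant='M02' → inner[risk < 66] → 8
txn_id=87: merchant='M01' → outer ELSE → 17
txn_id=88: merchant='M06' → inner[amount < 4043] → 44
txn_id=89: merchant='M05' → outer ELSE → 17
txn_id=90: merchant='M05' → outer ELSE → 17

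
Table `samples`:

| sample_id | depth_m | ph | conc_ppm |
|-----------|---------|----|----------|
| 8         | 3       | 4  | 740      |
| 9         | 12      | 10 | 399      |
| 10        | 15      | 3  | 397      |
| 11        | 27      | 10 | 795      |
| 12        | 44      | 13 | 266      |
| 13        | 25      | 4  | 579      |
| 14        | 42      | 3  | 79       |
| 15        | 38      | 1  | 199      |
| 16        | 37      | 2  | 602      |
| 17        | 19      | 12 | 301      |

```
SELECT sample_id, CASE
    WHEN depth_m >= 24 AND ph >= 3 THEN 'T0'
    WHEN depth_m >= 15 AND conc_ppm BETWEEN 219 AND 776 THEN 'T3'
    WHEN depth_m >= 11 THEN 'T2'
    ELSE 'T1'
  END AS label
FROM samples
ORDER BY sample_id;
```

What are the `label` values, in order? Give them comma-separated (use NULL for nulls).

T1, T2, T3, T0, T0, T0, T0, T2, T3, T3

sample_id=8: ELSE → T1
sample_id=9: depth_m >= 11 → T2
sample_id=10: depth_m >= 15 AND conc_ppm BETWEEN 219 AND 776 → T3
sample_id=11: depth_m >= 24 AND ph >= 3 → T0
sample_id=12: depth_m >= 24 AND ph >= 3 → T0
sample_id=13: depth_m >= 24 AND ph >= 3 → T0
sample_id=14: depth_m >= 24 AND ph >= 3 → T0
sample_id=15: depth_m >= 11 → T2
sample_id=16: depth_m >= 15 AND conc_ppm BETWEEN 219 AND 776 → T3
sample_id=17: depth_m >= 15 AND conc_ppm BETWEEN 219 AND 776 → T3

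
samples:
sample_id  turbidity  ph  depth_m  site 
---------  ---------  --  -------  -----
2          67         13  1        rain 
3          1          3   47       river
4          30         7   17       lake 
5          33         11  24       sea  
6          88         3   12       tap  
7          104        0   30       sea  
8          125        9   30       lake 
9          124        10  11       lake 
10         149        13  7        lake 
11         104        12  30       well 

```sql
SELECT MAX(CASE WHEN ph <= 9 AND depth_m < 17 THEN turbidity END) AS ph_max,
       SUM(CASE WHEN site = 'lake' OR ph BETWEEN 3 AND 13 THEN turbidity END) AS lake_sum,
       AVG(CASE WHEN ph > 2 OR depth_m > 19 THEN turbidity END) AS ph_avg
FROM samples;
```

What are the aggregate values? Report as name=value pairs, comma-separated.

ph_max=88, lake_sum=721, ph_avg=82.5

[ph_max: ph <= 9 AND depth_m < 17]
sample_id=2: ✗
sample_id=3: ✗
sample_id=4: ✗
sample_id=5: ✗
sample_id=6: ✓ → 88
sample_id=7: ✗
sample_id=8: ✗
sample_id=9: ✗
sample_id=10: ✗
sample_id=11: ✗
ph_max = MAX(88) = 88
—
[lake_sum: site = 'lake' OR ph BETWEEN 3 AND 13]
sample_id=2: ✓ → 67
sample_id=3: ✓ → 1
sample_id=4: ✓ → 30
sample_id=5: ✓ → 33
sample_id=6: ✓ → 88
sample_id=7: ✗
sample_id=8: ✓ → 125
sample_id=9: ✓ → 124
sample_id=10: ✓ → 149
sample_id=11: ✓ → 104
lake_sum = 67 + 1 + 30 + 33 + 88 + 125 + 124 + 149 + 104 = 721
—
[ph_avg: ph > 2 OR depth_m > 19]
sample_id=2: ✓ → 67
sample_id=3: ✓ → 1
sample_id=4: ✓ → 30
sample_id=5: ✓ → 33
sample_id=6: ✓ → 88
sample_id=7: ✓ → 104
sample_id=8: ✓ → 125
sample_id=9: ✓ → 124
sample_id=10: ✓ → 149
sample_id=11: ✓ → 104
ph_avg = (67 + 1 + 30 + 33 + 88 + 104 + 125 + 124 + 149 + 104) / 10 = 82.5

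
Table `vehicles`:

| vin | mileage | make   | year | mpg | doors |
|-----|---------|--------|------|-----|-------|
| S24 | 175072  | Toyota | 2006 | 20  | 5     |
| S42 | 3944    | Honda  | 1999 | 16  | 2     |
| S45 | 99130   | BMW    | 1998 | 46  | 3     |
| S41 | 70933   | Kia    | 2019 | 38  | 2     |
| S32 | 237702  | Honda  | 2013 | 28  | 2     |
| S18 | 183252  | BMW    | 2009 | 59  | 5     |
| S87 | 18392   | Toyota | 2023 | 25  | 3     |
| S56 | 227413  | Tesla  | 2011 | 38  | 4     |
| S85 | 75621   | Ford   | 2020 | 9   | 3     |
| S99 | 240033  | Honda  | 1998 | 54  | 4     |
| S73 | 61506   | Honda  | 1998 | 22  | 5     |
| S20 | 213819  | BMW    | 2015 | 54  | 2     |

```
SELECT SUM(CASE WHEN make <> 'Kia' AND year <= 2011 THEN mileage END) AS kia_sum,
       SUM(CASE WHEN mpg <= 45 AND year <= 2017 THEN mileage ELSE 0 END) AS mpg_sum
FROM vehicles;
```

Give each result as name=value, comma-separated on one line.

[kia_sum: make <> 'Kia' AND year <= 2011]
vin=S24: ✓ → 175072
vin=S42: ✓ → 3944
vin=S45: ✓ → 99130
vin=S41: ✗
vin=S32: ✗
vin=S18: ✓ → 183252
vin=S87: ✗
vin=S56: ✓ → 227413
vin=S85: ✗
vin=S99: ✓ → 240033
vin=S73: ✓ → 61506
vin=S20: ✗
kia_sum = 175072 + 3944 + 99130 + 183252 + 227413 + 240033 + 61506 = 990350
—
[mpg_sum: mpg <= 45 AND year <= 2017]
vin=S24: ✓ → 175072
vin=S42: ✓ → 3944
vin=S45: ✗
vin=S41: ✗
vin=S32: ✓ → 237702
vin=S18: ✗
vin=S87: ✗
vin=S56: ✓ → 227413
vin=S85: ✗
vin=S99: ✗
vin=S73: ✓ → 61506
vin=S20: ✗
mpg_sum = 175072 + 3944 + 237702 + 227413 + 61506 = 705637

kia_sum=990350, mpg_sum=705637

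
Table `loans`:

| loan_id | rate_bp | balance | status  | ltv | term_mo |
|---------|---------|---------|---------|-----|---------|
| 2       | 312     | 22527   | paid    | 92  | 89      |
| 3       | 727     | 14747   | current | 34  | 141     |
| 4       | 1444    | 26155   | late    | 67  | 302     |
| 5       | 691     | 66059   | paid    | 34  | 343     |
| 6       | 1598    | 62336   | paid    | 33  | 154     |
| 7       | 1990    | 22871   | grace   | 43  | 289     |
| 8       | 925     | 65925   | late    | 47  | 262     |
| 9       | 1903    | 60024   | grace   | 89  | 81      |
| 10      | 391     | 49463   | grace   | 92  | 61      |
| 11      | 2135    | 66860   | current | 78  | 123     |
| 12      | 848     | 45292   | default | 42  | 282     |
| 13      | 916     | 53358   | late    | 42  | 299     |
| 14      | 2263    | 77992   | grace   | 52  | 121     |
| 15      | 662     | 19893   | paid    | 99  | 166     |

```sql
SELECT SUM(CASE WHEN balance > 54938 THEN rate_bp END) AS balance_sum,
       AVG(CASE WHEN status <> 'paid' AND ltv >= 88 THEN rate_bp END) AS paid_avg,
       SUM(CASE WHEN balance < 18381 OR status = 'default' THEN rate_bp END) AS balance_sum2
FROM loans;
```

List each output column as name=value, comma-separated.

[balance_sum: balance > 54938]
loan_id=2: ✗
loan_id=3: ✗
loan_id=4: ✗
loan_id=5: ✓ → 691
loan_id=6: ✓ → 1598
loan_id=7: ✗
loan_id=8: ✓ → 925
loan_id=9: ✓ → 1903
loan_id=10: ✗
loan_id=11: ✓ → 2135
loan_id=12: ✗
loan_id=13: ✗
loan_id=14: ✓ → 2263
loan_id=15: ✗
balance_sum = 691 + 1598 + 925 + 1903 + 2135 + 2263 = 9515
—
[paid_avg: status <> 'paid' AND ltv >= 88]
loan_id=2: ✗
loan_id=3: ✗
loan_id=4: ✗
loan_id=5: ✗
loan_id=6: ✗
loan_id=7: ✗
loan_id=8: ✗
loan_id=9: ✓ → 1903
loan_id=10: ✓ → 391
loan_id=11: ✗
loan_id=12: ✗
loan_id=13: ✗
loan_id=14: ✗
loan_id=15: ✗
paid_avg = (1903 + 391) / 2 = 1147
—
[balance_sum2: balance < 18381 OR status = 'default']
loan_id=2: ✗
loan_id=3: ✓ → 727
loan_id=4: ✗
loan_id=5: ✗
loan_id=6: ✗
loan_id=7: ✗
loan_id=8: ✗
loan_id=9: ✗
loan_id=10: ✗
loan_id=11: ✗
loan_id=12: ✓ → 848
loan_id=13: ✗
loan_id=14: ✗
loan_id=15: ✗
balance_sum2 = 727 + 848 = 1575

balance_sum=9515, paid_avg=1147, balance_sum2=1575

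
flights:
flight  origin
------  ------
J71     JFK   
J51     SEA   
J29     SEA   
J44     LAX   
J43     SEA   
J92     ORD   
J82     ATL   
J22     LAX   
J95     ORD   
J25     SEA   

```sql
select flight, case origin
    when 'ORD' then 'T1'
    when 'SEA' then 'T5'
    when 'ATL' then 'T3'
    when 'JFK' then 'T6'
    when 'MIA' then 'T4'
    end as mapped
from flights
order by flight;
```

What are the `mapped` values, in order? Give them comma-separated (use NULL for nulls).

NULL, T5, T5, T5, NULL, T5, T6, T3, T1, T1

flight=J22: (no match → NULL) → NULL
flight=J25: origin='SEA' → T5
flight=J29: origin='SEA' → T5
flight=J43: origin='SEA' → T5
flight=J44: (no match → NULL) → NULL
flight=J51: origin='SEA' → T5
flight=J71: origin='JFK' → T6
flight=J82: origin='ATL' → T3
flight=J92: origin='ORD' → T1
flight=J95: origin='ORD' → T1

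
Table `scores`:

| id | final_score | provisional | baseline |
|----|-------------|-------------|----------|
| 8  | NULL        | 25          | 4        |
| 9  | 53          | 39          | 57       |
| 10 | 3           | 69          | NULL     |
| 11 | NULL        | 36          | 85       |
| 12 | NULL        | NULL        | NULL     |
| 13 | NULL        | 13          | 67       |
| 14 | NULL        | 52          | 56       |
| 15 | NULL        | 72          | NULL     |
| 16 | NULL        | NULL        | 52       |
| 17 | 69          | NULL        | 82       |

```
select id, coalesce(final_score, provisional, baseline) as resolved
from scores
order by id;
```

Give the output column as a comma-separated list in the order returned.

25, 53, 3, 36, NULL, 13, 52, 72, 52, 69

id=8: final_score=NULL, provisional=25 → 25
id=9: final_score=53 → 53
id=10: final_score=3 → 3
id=11: final_score=NULL, provisional=36 → 36
id=12: final_score=NULL, provisional=NULL, baseline=NULL (all NULL) → NULL
id=13: final_score=NULL, provisional=13 → 13
id=14: final_score=NULL, provisional=52 → 52
id=15: final_score=NULL, provisional=72 → 72
id=16: final_score=NULL, provisional=NULL, baseline=52 → 52
id=17: final_score=69 → 69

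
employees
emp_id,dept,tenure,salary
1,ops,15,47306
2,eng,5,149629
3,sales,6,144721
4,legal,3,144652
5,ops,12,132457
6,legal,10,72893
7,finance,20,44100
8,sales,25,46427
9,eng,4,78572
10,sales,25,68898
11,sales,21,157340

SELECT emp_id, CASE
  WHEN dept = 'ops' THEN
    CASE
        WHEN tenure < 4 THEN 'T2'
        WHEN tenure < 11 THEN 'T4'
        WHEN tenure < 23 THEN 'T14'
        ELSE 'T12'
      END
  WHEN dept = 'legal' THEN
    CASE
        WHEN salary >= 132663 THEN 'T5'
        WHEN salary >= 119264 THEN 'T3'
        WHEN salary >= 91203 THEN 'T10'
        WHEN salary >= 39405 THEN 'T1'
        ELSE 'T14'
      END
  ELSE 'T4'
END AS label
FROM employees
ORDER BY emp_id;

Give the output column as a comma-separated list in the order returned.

emp_id=1: dept='ops' → inner[tenure < 23] → T14
emp_id=2: dept='eng' → outer ELSE → T4
emp_id=3: dept='sales' → outer ELSE → T4
emp_id=4: dept='legal' → inner[salary >= 132663] → T5
emp_id=5: dept='ops' → inner[tenure < 23] → T14
emp_id=6: dept='legal' → inner[salary >= 39405] → T1
emp_id=7: dept='finance' → outer ELSE → T4
emp_id=8: dept='sales' → outer ELSE → T4
emp_id=9: dept='eng' → outer ELSE → T4
emp_id=10: dept='sales' → outer ELSE → T4
emp_id=11: dept='sales' → outer ELSE → T4

T14, T4, T4, T5, T14, T1, T4, T4, T4, T4, T4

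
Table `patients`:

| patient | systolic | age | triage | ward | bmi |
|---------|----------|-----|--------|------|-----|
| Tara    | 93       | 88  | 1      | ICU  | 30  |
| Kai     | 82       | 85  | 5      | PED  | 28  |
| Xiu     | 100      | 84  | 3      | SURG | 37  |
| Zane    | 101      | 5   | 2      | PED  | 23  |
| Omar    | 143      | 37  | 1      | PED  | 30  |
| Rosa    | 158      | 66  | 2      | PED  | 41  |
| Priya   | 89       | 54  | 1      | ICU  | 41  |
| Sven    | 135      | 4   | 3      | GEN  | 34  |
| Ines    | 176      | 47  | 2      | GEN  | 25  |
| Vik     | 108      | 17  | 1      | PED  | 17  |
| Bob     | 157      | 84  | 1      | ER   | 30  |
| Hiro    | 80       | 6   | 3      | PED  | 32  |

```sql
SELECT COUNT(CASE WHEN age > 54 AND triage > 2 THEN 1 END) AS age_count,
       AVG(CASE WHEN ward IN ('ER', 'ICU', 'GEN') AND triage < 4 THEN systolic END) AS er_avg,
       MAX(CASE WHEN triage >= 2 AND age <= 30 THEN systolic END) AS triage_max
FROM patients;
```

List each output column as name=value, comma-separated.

[age_count: age > 54 AND triage > 2]
patient=Tara: ✗
patient=Kai: ✓ → 1
patient=Xiu: ✓ → 1
patient=Zane: ✗
patient=Omar: ✗
patient=Rosa: ✗
patient=Priya: ✗
patient=Sven: ✗
patient=Ines: ✗
patient=Vik: ✗
patient=Bob: ✗
patient=Hiro: ✗
age_count = COUNT(1, 1) = 2
—
[er_avg: ward IN ('ER', 'ICU', 'GEN') AND triage < 4]
patient=Tara: ✓ → 93
patient=Kai: ✗
patient=Xiu: ✗
patient=Zane: ✗
patient=Omar: ✗
patient=Rosa: ✗
patient=Priya: ✓ → 89
patient=Sven: ✓ → 135
patient=Ines: ✓ → 176
patient=Vik: ✗
patient=Bob: ✓ → 157
patient=Hiro: ✗
er_avg = (93 + 89 + 135 + 176 + 157) / 5 = 130
—
[triage_max: triage >= 2 AND age <= 30]
patient=Tara: ✗
patient=Kai: ✗
patient=Xiu: ✗
patient=Zane: ✓ → 101
patient=Omar: ✗
patient=Rosa: ✗
patient=Priya: ✗
patient=Sven: ✓ → 135
patient=Ines: ✗
patient=Vik: ✗
patient=Bob: ✗
patient=Hiro: ✓ → 80
triage_max = MAX(101, 135, 80) = 135

age_count=2, er_avg=130, triage_max=135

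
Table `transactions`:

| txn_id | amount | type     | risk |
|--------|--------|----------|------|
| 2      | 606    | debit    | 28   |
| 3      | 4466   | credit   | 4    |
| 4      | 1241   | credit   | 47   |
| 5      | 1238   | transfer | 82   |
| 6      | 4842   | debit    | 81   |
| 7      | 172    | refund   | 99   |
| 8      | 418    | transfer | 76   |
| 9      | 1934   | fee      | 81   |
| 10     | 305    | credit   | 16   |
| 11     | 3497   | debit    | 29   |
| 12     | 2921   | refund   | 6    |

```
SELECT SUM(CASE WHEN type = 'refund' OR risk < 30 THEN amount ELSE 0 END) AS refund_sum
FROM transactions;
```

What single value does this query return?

11967

txn_id=2: ✓ → 606
txn_id=3: ✓ → 4466
txn_id=4: ✗
txn_id=5: ✗
txn_id=6: ✗
txn_id=7: ✓ → 172
txn_id=8: ✗
txn_id=9: ✗
txn_id=10: ✓ → 305
txn_id=11: ✓ → 3497
txn_id=12: ✓ → 2921
refund_sum = 606 + 4466 + 172 + 305 + 3497 + 2921 = 11967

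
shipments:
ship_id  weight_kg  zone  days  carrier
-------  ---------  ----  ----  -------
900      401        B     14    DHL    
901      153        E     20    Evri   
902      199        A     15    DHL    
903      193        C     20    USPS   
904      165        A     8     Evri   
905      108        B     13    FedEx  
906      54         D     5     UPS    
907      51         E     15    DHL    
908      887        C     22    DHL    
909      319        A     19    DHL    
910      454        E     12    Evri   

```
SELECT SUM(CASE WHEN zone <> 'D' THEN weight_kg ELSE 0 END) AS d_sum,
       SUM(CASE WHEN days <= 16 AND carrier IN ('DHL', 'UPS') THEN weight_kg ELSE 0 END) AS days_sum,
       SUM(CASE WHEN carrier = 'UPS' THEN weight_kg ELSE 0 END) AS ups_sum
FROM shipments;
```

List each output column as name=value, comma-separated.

[d_sum: zone <> 'D']
ship_id=900: ✓ → 401
ship_id=901: ✓ → 153
ship_id=902: ✓ → 199
ship_id=903: ✓ → 193
ship_id=904: ✓ → 165
ship_id=905: ✓ → 108
ship_id=906: ✗
ship_id=907: ✓ → 51
ship_id=908: ✓ → 887
ship_id=909: ✓ → 319
ship_id=910: ✓ → 454
d_sum = 401 + 153 + 199 + 193 + 165 + 108 + 51 + 887 + 319 + 454 = 2930
—
[days_sum: days <= 16 AND carrier IN ('DHL', 'UPS')]
ship_id=900: ✓ → 401
ship_id=901: ✗
ship_id=902: ✓ → 199
ship_id=903: ✗
ship_id=904: ✗
ship_id=905: ✗
ship_id=906: ✓ → 54
ship_id=907: ✓ → 51
ship_id=908: ✗
ship_id=909: ✗
ship_id=910: ✗
days_sum = 401 + 199 + 54 + 51 = 705
—
[ups_sum: carrier = 'UPS']
ship_id=900: ✗
ship_id=901: ✗
ship_id=902: ✗
ship_id=903: ✗
ship_id=904: ✗
ship_id=905: ✗
ship_id=906: ✓ → 54
ship_id=907: ✗
ship_id=908: ✗
ship_id=909: ✗
ship_id=910: ✗
ups_sum = 54

d_sum=2930, days_sum=705, ups_sum=54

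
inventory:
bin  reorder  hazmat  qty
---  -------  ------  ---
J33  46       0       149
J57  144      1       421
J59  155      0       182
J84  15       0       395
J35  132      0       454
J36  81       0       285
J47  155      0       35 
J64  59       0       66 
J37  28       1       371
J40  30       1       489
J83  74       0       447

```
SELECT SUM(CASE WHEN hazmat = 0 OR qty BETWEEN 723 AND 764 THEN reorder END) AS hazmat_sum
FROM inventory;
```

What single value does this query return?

bin=J33: ✓ → 46
bin=J57: ✗
bin=J59: ✓ → 155
bin=J84: ✓ → 15
bin=J35: ✓ → 132
bin=J36: ✓ → 81
bin=J47: ✓ → 155
bin=J64: ✓ → 59
bin=J37: ✗
bin=J40: ✗
bin=J83: ✓ → 74
hazmat_sum = 46 + 155 + 15 + 132 + 81 + 155 + 59 + 74 = 717

717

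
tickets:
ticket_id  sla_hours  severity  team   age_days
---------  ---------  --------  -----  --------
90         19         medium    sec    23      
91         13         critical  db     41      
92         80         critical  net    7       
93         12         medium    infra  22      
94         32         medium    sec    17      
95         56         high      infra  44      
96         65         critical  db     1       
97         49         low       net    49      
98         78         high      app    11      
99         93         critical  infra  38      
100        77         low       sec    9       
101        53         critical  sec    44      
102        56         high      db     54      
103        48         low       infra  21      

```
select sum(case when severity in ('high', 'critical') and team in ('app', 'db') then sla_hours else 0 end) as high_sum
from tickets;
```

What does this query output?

212

ticket_id=90: ✗
ticket_id=91: ✓ → 13
ticket_id=92: ✗
ticket_id=93: ✗
ticket_id=94: ✗
ticket_id=95: ✗
ticket_id=96: ✓ → 65
ticket_id=97: ✗
ticket_id=98: ✓ → 78
ticket_id=99: ✗
ticket_id=100: ✗
ticket_id=101: ✗
ticket_id=102: ✓ → 56
ticket_id=103: ✗
high_sum = 13 + 65 + 78 + 56 = 212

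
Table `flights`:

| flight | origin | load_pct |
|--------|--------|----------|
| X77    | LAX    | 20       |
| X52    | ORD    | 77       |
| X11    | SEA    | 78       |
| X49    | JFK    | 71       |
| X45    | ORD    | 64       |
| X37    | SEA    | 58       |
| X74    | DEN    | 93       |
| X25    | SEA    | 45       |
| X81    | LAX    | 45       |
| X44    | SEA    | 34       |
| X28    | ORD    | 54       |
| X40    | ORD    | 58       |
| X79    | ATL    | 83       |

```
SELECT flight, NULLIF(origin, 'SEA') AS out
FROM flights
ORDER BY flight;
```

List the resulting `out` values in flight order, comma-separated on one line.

NULL, NULL, ORD, NULL, ORD, NULL, ORD, JFK, ORD, DEN, LAX, ATL, LAX

flight=X11: origin=SEA vs SEA: equal → NULL
flight=X25: origin=SEA vs SEA: equal → NULL
flight=X28: origin=ORD vs SEA: differ → ORD
flight=X37: origin=SEA vs SEA: equal → NULL
flight=X40: origin=ORD vs SEA: differ → ORD
flight=X44: origin=SEA vs SEA: equal → NULL
flight=X45: origin=ORD vs SEA: differ → ORD
flight=X49: origin=JFK vs SEA: differ → JFK
flight=X52: origin=ORD vs SEA: differ → ORD
flight=X74: origin=DEN vs SEA: differ → DEN
flight=X77: origin=LAX vs SEA: differ → LAX
flight=X79: origin=ATL vs SEA: differ → ATL
flight=X81: origin=LAX vs SEA: differ → LAX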